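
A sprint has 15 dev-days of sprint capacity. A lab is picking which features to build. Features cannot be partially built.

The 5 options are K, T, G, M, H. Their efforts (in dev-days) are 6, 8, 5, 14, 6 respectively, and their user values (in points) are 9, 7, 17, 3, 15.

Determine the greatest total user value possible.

G + H: effort 5 + 6 = 11 ≤ 15, user value 17 + 15 = 32.
K + G: effort 6 + 5 = 11 ≤ 15, user value 9 + 17 = 26.
Best is G and H with total user value 32.

32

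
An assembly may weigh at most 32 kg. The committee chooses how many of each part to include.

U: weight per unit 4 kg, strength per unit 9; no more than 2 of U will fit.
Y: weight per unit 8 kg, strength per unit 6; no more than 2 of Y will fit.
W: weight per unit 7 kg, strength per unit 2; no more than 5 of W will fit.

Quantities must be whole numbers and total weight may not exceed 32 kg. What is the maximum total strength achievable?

U has the best ratio (9/4); taking only U gives at most 2×9 = 18 (stopped by the supply cap of 2).
Mixing does better — 2×U, 2×Y, and 1×W: weight 31 ≤ 32, strength 2·9 + 2·6 + 1·2 = 32.

32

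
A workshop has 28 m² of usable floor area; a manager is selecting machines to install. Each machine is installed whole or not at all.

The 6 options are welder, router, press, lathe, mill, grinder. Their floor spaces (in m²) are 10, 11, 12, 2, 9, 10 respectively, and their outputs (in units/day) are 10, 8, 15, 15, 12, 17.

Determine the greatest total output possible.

47

Take press, lathe, and grinder: floor space 12 + 2 + 10 = 24 ≤ 28, output 15 + 15 + 17 = 47.
No other feasible combination does better.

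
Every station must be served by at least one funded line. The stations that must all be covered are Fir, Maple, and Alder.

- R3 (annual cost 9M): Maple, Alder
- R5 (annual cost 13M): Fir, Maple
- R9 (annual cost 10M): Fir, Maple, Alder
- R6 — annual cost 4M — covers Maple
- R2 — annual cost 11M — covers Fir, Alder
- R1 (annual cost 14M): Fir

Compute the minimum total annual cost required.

R9 alone covers Fir, Maple, Alder — every station.
Total annual cost: 10.
No cover costs less than 10.

10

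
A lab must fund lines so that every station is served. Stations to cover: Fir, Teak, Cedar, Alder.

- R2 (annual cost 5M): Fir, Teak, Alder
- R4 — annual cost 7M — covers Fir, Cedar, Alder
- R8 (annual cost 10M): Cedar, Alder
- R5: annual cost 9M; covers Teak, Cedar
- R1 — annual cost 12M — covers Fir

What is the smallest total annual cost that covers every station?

12

Choose R2 and R4: together they cover Fir, Teak, Cedar, Alder — every station.
Total annual cost: 5 + 7 = 12.
No cover costs less than 12.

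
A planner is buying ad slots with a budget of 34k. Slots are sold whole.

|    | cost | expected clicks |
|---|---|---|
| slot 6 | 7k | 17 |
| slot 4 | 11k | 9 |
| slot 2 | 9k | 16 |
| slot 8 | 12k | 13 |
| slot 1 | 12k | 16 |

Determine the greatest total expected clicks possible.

Take slot 6, slot 2, and slot 1: cost 7 + 9 + 12 = 28 ≤ 34, expected clicks 17 + 16 + 16 = 49.
No other feasible combination does better.

49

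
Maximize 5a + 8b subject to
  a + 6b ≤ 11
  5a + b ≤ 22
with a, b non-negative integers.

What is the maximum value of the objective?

Relaxing integrality, the LP optimum is 29.97 at (a,b) = (4.17, 1.14), which is not an integer point.
(a,b)=(4,1): 1·4+6·1=10≤11, 5·4+1·1=21≤22, objective 28.
(a,b)=(3,1): 1·3+6·1=9≤11, 5·3+1·1=16≤22, objective 23.
Maximum is 28 at (a,b)=(4,1).

28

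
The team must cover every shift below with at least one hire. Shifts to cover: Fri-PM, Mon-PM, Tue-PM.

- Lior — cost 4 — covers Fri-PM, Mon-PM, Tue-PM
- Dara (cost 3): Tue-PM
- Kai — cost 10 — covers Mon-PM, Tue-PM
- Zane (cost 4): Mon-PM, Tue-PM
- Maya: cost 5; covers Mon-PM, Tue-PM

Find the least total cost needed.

This is a weighted set-cover instance.
Lior alone covers Fri-PM, Mon-PM, Tue-PM — every shift.
Total cost: 4.
No cover costs less than 4.

4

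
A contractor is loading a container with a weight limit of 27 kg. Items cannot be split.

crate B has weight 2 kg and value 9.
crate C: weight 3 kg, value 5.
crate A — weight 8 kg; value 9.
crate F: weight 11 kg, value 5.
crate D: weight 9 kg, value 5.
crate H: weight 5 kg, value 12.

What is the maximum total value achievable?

40

Take crate B, crate C, crate A, crate D, and crate H: weight 2 + 3 + 8 + 9 + 5 = 27 ≤ 27, value 9 + 5 + 9 + 5 + 12 = 40.
No other feasible combination does better.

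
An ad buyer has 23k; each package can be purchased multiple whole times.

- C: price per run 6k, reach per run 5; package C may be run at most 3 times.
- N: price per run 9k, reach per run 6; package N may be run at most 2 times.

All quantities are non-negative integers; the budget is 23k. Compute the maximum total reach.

C has the best ratio (5/6); taking only C gives at most 3×5 = 15 (stopped by the price limit).
Mixing does better — 2×C and 1×N: price 21 ≤ 23, reach 2·5 + 1·6 = 16.

16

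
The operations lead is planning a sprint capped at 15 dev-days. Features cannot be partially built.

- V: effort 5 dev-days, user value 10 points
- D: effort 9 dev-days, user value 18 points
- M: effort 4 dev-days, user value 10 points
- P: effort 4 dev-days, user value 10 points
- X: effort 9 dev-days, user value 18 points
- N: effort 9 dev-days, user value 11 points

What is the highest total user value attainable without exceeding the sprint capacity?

This is an integer program with binary decision variables.
D + M: effort 9 + 4 = 13 ≤ 15, user value 18 + 10 = 28.
V + M + P: effort 5 + 4 + 4 = 13 ≤ 15, user value 10 + 10 + 10 = 30.
D + P: effort 9 + 4 = 13 ≤ 15, user value 18 + 10 = 28.
Best is V, M, and P with total user value 30.

30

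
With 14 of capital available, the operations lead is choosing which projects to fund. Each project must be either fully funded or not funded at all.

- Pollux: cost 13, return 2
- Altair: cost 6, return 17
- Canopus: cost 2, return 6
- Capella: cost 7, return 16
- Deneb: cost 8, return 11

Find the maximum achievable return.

33

Allowing fractional choices, the relaxed optimum would be about 36.7, but projects are indivisible.
Altair + Capella: cost 6 + 7 = 13 ≤ 14, return 17 + 16 = 33.
Altair + Canopus: cost 6 + 2 = 8 ≤ 14, return 17 + 6 = 23.
Altair + Deneb: cost 6 + 8 = 14 ≤ 14, return 17 + 11 = 28.
Best is Altair and Capella with total return 33.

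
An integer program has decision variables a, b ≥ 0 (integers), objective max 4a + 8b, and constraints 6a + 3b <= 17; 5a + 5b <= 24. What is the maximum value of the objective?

32

Relaxing integrality, the LP optimum is 38.40 at (a,b) = (0, 4.8), which is not an integer point.
(a,b)=(0,4): 6·0+3·4=12≤17, 5·0+5·4=20≤24, objective 32.
(a,b)=(1,3): 6·1+3·3=15≤17, 5·1+5·3=20≤24, objective 28.
(a,b)=(0,3): 6·0+3·3=9≤17, 5·0+5·3=15≤24, objective 24.
Maximum is 32 at (a,b)=(0,4).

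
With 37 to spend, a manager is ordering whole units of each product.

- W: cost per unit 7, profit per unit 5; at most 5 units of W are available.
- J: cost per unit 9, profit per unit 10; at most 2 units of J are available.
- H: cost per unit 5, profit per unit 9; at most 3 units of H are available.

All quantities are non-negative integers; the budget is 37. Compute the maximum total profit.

Take 2×J and 3×H: cost 33 ≤ 37, profit 2·10 + 3·9 = 47.
H has the best ratio (9/5) and is taken to its limit of 3; remaining capacity is filled optimally with the others.

47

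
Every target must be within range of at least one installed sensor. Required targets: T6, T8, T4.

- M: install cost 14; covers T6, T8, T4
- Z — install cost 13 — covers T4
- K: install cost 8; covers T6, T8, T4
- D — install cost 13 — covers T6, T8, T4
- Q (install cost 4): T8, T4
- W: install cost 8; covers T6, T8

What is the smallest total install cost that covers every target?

8

The greedy cost-per-new-target heuristic would pick Q and K for 12, but a cheaper cover exists.
K alone covers T6, T8, T4 — every target.
Total install cost: 8.
No cover costs less than 8.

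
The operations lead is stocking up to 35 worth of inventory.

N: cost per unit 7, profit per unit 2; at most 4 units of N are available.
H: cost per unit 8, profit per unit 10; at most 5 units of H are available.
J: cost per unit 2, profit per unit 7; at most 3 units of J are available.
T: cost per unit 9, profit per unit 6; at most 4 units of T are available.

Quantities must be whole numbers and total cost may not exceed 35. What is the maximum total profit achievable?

51

J has the best ratio (7/2); taking only J gives at most 3×7 = 21 (stopped by the supply cap of 3).
Mixing does better — 3×H and 3×J: cost 30 ≤ 35, profit 3·10 + 3·7 = 51.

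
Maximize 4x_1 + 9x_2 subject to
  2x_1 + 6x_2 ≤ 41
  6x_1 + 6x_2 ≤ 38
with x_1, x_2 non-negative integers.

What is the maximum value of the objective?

(x_1,x_2)=(0,6): 2·0+6·6=36≤41, 6·0+6·6=36≤38, objective 54.
(x_1,x_2)=(1,5): 2·1+6·5=32≤41, 6·1+6·5=36≤38, objective 49.
(x_1,x_2)=(0,5): 2·0+6·5=30≤41, 6·0+6·5=30≤38, objective 45.
The best lattice point is (0,6), giving 54.

54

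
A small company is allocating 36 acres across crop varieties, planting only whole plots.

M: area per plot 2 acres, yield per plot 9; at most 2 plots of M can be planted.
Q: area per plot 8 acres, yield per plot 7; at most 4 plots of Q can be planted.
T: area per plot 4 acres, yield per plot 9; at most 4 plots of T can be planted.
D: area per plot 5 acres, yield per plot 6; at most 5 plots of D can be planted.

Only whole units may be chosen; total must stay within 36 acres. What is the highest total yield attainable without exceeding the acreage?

This is a bounded integer knapsack.
2×M, 4×T, and 3×D: area 35 ≤ 36, yield 2·9 + 4·9 + 3·6 = 72.
2×M, 3×T, and 4×D: area 36 ≤ 36, yield 2·9 + 3·9 + 4·6 = 69.
Best is 72.

72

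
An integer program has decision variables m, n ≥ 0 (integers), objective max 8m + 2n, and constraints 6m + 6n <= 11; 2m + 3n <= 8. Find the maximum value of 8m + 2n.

8

Relaxing integrality, the LP optimum is 14.67 at (m,n) = (1.83, 0), which is not an integer point.
(m,n)=(1,0): 6·1+6·0=6≤11, 2·1+3·0=2≤8, objective 8.
(m,n)=(0,1): 6·0+6·1=6≤11, 2·0+3·1=3≤8, objective 2.
(m,n)=(0,0): 6·0+6·0=0≤11, 2·0+3·0=0≤8, objective 0.
No feasible integer point exceeds 8.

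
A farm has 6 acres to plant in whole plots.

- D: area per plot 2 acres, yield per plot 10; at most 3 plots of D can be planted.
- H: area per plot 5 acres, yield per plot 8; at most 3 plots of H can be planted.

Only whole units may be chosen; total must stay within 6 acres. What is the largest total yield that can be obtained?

Take 3×D: area 6 ≤ 6, yield 3·10 = 30.
D has the best ratio (10/2) and is taken to its limit of 3; remaining capacity is filled optimally with the others.

30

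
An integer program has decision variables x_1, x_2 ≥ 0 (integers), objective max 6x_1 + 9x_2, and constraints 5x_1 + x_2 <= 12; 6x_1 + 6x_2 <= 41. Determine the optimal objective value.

54

(x_1,x_2)=(0,6): 5·0+1·6=6≤12, 6·0+6·6=36≤41, objective 54.
(x_1,x_2)=(1,5): 5·1+1·5=10≤12, 6·1+6·5=36≤41, objective 51.
(x_1,x_2)=(0,5): 5·0+1·5=5≤12, 6·0+6·5=30≤41, objective 45.
Maximum is 54 at (x_1,x_2)=(0,6).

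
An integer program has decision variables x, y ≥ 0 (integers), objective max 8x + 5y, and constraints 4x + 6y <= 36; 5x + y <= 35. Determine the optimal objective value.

58

The continuous relaxation peaks at (6.69, 1.54) with value 61.23; rounding to a feasible lattice point costs some objective.
(x,y)=(6,2): 4·6+6·2=36≤36, 5·6+1·2=32≤35, objective 58.
(x,y)=(7,0): 4·7+6·0=28≤36, 5·7+1·0=35≤35, objective 56.
(x,y)=(6,1): 4·6+6·1=30≤36, 5·6+1·1=31≤35, objective 53.
No feasible integer point exceeds 58.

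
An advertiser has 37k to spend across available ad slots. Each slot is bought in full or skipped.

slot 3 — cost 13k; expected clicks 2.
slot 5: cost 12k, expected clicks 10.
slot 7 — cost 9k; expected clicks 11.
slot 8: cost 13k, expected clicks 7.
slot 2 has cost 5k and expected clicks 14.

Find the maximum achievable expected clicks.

This is an integer program with binary decision variables.
slot 5 + slot 7 + slot 2: cost 12 + 9 + 5 = 26 ≤ 37, expected clicks 10 + 11 + 14 = 35.
slot 5 + slot 8 + slot 2: cost 12 + 13 + 5 = 30 ≤ 37, expected clicks 10 + 7 + 14 = 31.
slot 7 + slot 8 + slot 2: cost 9 + 13 + 5 = 27 ≤ 37, expected clicks 11 + 7 + 14 = 32.
Best is slot 5, slot 7, and slot 2 with total expected clicks 35.

35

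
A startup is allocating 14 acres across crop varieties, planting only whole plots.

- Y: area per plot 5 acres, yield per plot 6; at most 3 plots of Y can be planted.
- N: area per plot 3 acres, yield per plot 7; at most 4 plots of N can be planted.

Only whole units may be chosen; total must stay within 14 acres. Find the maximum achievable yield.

4×N: area 12 ≤ 14, yield 4·7 = 28.
1×Y and 3×N: area 14 ≤ 14, yield 1·6 + 3·7 = 27.
Best is 28.

28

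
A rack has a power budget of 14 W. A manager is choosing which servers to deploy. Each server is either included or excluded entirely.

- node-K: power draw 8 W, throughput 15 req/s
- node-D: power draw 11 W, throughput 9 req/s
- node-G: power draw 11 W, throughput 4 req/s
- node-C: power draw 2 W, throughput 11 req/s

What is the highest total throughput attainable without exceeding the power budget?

Allowing fractional choices, the relaxed optimum would be about 29.3, but servers are indivisible.
node-K + node-C: power draw 8 + 2 = 10 ≤ 14, throughput 15 + 11 = 26.
node-D + node-C: power draw 11 + 2 = 13 ≤ 14, throughput 9 + 11 = 20.
Best is node-K and node-C with total throughput 26.

26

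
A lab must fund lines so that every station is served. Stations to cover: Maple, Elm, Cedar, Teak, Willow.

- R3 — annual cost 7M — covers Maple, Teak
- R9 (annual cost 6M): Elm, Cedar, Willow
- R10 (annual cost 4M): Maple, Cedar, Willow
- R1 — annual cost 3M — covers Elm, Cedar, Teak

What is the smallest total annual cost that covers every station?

This is an integer covering problem.
Choose R10 and R1: together they cover Maple, Elm, Cedar, Teak, Willow — every station.
Total annual cost: 4 + 3 = 7.
No cover costs less than 7.

7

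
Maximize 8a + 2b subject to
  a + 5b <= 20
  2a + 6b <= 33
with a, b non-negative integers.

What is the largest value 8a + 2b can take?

Relaxing integrality, the LP optimum is 132.00 at (a,b) = (16.5, 0), which is not an integer point.
(a,b)=(16,0): 1·16+5·0=16≤20, 2·16+6·0=32≤33, objective 128.
(a,b)=(15,0): 1·15+5·0=15≤20, 2·15+6·0=30≤33, objective 120.
The best lattice point is (16,0), giving 128.

128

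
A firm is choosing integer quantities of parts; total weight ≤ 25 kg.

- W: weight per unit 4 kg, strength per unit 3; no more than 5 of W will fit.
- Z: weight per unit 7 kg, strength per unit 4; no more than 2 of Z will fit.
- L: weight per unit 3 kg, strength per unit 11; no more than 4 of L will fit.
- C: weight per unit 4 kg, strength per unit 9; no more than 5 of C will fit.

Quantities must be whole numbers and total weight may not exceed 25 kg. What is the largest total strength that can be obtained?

71

This is a bounded integer knapsack.
L has the best ratio (11/3); taking only L gives at most 4×11 = 44 (stopped by the supply cap of 4).
Mixing does better — 4×L and 3×C: weight 24 ≤ 25, strength 4·11 + 3·9 = 71.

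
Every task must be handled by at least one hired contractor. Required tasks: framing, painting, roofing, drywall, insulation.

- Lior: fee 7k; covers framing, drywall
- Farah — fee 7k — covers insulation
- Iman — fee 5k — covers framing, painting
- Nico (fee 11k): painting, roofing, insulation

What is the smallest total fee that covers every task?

Choose Lior and Nico: together they cover framing, painting, roofing, drywall, insulation — every task.
Total fee: 7 + 11 = 18.

18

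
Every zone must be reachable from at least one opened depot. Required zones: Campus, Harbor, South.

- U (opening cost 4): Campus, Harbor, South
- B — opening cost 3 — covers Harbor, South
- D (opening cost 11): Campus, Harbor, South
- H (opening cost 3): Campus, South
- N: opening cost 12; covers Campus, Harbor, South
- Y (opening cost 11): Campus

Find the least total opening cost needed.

4

U alone covers Campus, Harbor, South — every zone.
Total opening cost: 4.
No cover costs less than 4.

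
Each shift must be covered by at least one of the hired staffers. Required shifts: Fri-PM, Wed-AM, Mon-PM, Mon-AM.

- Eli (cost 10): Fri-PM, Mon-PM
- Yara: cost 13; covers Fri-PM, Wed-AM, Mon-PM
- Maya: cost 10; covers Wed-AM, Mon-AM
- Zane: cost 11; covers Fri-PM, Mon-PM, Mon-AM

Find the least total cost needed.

20

The greedy cost-per-new-shift heuristic would pick Zane and Maya for 21, but a cheaper cover exists.
Choose Eli and Maya: together they cover Fri-PM, Wed-AM, Mon-PM, Mon-AM — every shift.
Total cost: 10 + 10 = 20.
No cover costs less than 20.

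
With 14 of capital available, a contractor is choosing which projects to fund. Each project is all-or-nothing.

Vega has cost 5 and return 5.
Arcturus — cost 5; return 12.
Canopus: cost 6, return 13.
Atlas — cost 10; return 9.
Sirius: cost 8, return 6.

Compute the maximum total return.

Canopus + Sirius: cost 6 + 8 = 14 ≤ 14, return 13 + 6 = 19.
Vega + Canopus: cost 5 + 6 = 11 ≤ 14, return 5 + 13 = 18.
Arcturus + Canopus: cost 5 + 6 = 11 ≤ 14, return 12 + 13 = 25.
Best is Arcturus and Canopus with total return 25.

25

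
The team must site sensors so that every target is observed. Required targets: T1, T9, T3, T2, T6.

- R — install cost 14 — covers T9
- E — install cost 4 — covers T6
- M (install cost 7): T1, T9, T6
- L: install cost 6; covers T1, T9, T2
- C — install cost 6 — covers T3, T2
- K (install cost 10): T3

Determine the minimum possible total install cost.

The greedy cost-per-new-target heuristic would pick L, E, and C for 16, but a cheaper cover exists.
Choose M and C: together they cover T1, T9, T3, T2, T6 — every target.
Total install cost: 7 + 6 = 13.
No cover costs less than 13.

13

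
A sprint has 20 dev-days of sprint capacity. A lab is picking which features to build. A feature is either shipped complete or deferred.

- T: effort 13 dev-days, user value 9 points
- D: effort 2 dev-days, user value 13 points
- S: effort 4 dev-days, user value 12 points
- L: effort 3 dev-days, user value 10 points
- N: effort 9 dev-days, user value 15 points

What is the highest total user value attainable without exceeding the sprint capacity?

50

Allowing fractional choices, the relaxed optimum would be about 51.4, but features are indivisible.
D + S + N: effort 2 + 4 + 9 = 15 ≤ 20, user value 13 + 12 + 15 = 40.
D + S + L + N: effort 2 + 4 + 3 + 9 = 18 ≤ 20, user value 13 + 12 + 10 + 15 = 50.
Best is D, S, L, and N with total user value 50.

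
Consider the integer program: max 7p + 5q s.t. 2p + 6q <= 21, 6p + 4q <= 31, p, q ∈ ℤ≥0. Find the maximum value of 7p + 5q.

(p,q)=(5,0): 2·5+6·0=10≤21, 6·5+4·0=30≤31, objective 35.
(p,q)=(4,1): 2·4+6·1=14≤21, 6·4+4·1=28≤31, objective 33.
(p,q)=(3,2): 2·3+6·2=18≤21, 6·3+4·2=26≤31, objective 31.
Maximum is 35 at (p,q)=(5,0).

35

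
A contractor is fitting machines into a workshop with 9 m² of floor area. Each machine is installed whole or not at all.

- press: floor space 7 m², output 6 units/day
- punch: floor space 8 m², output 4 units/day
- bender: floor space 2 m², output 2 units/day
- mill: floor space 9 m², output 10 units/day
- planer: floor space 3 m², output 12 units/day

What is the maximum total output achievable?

Allowing fractional choices, the relaxed optimum would be about 18.7, but machines are indivisible.
planer: floor space 3 ≤ 9, output 12.
mill: floor space 9 ≤ 9, output 10.
bender + planer: floor space 2 + 3 = 5 ≤ 9, output 2 + 12 = 14.
Best is bender and planer with total output 14.

14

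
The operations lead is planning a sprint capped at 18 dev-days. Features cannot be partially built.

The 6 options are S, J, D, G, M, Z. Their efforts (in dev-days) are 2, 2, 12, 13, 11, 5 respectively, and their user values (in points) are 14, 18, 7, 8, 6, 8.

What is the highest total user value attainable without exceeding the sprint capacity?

40

S + J + Z: effort 2 + 2 + 5 = 9 ≤ 18, user value 14 + 18 + 8 = 40.
S + J + D: effort 2 + 2 + 12 = 16 ≤ 18, user value 14 + 18 + 7 = 39.
S + J + G: effort 2 + 2 + 13 = 17 ≤ 18, user value 14 + 18 + 8 = 40.
The maximum user value is 40; one optimal choice is S, J, and Z.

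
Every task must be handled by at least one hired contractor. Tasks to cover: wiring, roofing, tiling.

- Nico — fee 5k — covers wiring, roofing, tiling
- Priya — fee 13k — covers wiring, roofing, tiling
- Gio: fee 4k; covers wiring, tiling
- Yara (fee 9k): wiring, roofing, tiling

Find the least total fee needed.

Nico alone covers wiring, roofing, tiling — every task.
Total fee: 5.

5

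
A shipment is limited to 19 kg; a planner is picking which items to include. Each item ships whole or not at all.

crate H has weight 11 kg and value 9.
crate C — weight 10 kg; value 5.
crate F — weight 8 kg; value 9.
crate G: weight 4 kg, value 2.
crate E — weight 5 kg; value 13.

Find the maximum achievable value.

24

Treat it as a binary knapsack problem.
Take crate F, crate G, and crate E: weight 8 + 4 + 5 = 17 ≤ 19, value 9 + 2 + 13 = 24.
No other feasible combination does better.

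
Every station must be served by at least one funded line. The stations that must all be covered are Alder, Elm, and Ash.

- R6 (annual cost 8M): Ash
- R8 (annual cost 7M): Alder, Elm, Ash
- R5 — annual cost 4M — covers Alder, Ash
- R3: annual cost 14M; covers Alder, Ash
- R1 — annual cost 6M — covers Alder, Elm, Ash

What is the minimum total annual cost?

The greedy cost-per-new-station heuristic would pick R5 and R1 for 10, but a cheaper cover exists.
R1 alone covers Alder, Elm, Ash — every station.
Total annual cost: 6.
No cover costs less than 6.

6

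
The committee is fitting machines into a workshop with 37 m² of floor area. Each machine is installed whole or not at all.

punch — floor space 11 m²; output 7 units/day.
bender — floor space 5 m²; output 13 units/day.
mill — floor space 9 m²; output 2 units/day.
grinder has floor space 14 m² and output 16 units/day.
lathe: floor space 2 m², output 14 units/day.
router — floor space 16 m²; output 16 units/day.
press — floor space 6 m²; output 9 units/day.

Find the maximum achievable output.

59

Take bender, grinder, lathe, and router: floor space 5 + 14 + 2 + 16 = 37 ≤ 37, output 13 + 16 + 14 + 16 = 59.
No other feasible combination does better.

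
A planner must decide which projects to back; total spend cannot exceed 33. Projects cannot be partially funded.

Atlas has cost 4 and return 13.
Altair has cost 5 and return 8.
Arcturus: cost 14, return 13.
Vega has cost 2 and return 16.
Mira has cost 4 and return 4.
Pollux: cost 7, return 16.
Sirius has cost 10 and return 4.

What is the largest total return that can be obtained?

66

Allowing fractional choices, the relaxed optimum would be about 67.2, but projects are indivisible.
Atlas + Altair + Arcturus + Vega + Pollux: cost 4 + 5 + 14 + 2 + 7 = 32 ≤ 33, return 13 + 8 + 13 + 16 + 16 = 66.
Atlas + Arcturus + Vega + Mira + Pollux: cost 4 + 14 + 2 + 4 + 7 = 31 ≤ 33, return 13 + 13 + 16 + 4 + 16 = 62.
Best is Atlas, Altair, Arcturus, Vega, and Pollux with total return 66.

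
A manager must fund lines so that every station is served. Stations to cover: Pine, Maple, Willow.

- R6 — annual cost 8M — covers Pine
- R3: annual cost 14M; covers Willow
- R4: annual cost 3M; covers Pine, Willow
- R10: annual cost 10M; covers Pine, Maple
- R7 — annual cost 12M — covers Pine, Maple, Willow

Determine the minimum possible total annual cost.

R7 alone covers Pine, Maple, Willow — every station.
Total annual cost: 12.

12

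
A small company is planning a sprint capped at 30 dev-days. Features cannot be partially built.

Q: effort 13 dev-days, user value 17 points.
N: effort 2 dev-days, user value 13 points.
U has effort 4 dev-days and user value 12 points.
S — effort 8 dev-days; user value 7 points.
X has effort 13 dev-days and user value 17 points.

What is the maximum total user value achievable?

49

This is an integer program with binary decision variables.
Take Q, N, U, and S: effort 13 + 2 + 4 + 8 = 27 ≤ 30, user value 17 + 13 + 12 + 7 = 49.
No feasible combination exceeds this.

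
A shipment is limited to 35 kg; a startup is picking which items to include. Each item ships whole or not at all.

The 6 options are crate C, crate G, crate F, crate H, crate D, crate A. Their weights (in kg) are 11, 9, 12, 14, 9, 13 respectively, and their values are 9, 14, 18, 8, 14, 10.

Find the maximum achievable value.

Allowing fractional choices, the relaxed optimum would be about 50.1, but items are indivisible.
crate G + crate F + crate D: weight 9 + 12 + 9 = 30 ≤ 35, value 14 + 18 + 14 = 46.
crate F + crate D + crate A: weight 12 + 9 + 13 = 34 ≤ 35, value 18 + 14 + 10 = 42.
crate G + crate F + crate A: weight 9 + 12 + 13 = 34 ≤ 35, value 14 + 18 + 10 = 42.
Best is crate G, crate F, and crate D with total value 46.

46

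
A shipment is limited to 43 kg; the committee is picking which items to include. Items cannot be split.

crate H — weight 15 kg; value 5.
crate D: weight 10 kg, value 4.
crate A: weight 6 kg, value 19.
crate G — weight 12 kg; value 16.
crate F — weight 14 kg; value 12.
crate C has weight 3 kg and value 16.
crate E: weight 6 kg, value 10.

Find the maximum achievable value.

73

crate D + crate A + crate G + crate C + crate E: weight 10 + 6 + 12 + 3 + 6 = 37 ≤ 43, value 4 + 19 + 16 + 16 + 10 = 65.
crate A + crate G + crate F + crate C + crate E: weight 6 + 12 + 14 + 3 + 6 = 41 ≤ 43, value 19 + 16 + 12 + 16 + 10 = 73.
crate H + crate A + crate G + crate C + crate E: weight 15 + 6 + 12 + 3 + 6 = 42 ≤ 43, value 5 + 19 + 16 + 16 + 10 = 66.
Best is crate A, crate G, crate F, crate C, and crate E with total value 73.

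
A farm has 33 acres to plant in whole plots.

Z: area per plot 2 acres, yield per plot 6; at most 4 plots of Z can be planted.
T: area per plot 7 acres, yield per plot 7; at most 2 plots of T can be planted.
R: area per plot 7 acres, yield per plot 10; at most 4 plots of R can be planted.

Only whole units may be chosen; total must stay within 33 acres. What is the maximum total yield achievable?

54

This is a bounded integer knapsack.
4×Z and 3×R: area 29 ≤ 33, yield 4·6 + 3·10 = 54.
2×Z and 4×R: area 32 ≤ 33, yield 2·6 + 4·10 = 52.
Best is 54.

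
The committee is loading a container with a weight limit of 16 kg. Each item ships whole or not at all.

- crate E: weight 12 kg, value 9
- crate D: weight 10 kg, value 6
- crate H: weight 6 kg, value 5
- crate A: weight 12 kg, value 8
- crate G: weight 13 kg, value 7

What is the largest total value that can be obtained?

This is an integer program with binary decision variables.
Allowing fractional choices, the relaxed optimum would be about 12.5, but items are indivisible.
crate A: weight 12 ≤ 16, value 8.
crate E: weight 12 ≤ 16, value 9.
crate D + crate H: weight 10 + 6 = 16 ≤ 16, value 6 + 5 = 11.
Best is crate D and crate H with total value 11.

11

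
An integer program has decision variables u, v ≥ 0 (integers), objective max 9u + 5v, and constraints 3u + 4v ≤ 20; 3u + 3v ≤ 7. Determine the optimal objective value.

(u,v)=(2,0): 3·2+4·0=6≤20, 3·2+3·0=6≤7, objective 18.
(u,v)=(1,1): 3·1+4·1=7≤20, 3·1+3·1=6≤7, objective 14.
(u,v)=(1,0): 3·1+4·0=3≤20, 3·1+3·0=3≤7, objective 9.
No feasible integer point exceeds 18.

18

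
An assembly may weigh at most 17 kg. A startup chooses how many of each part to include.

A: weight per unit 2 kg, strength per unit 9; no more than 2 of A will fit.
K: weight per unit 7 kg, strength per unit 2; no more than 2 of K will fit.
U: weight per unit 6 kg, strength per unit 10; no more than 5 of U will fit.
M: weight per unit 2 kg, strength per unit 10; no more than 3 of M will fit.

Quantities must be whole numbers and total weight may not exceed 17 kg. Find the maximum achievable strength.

58

This is a bounded integer knapsack.
M has the best ratio (10/2); taking only M gives at most 3×10 = 30 (stopped by the supply cap of 3).
Mixing does better — 2×A, 1×U, and 3×M: weight 16 ≤ 17, strength 2·9 + 1·10 + 3·10 = 58.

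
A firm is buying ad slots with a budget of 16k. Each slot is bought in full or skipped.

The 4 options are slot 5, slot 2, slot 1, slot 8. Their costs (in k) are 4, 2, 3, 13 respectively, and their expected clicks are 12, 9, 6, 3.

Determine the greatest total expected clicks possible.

27

This is a 0-1 knapsack instance.
Take slot 5, slot 2, and slot 1: cost 4 + 2 + 3 = 9 ≤ 16, expected clicks 12 + 9 + 6 = 27.
No other feasible combination does better.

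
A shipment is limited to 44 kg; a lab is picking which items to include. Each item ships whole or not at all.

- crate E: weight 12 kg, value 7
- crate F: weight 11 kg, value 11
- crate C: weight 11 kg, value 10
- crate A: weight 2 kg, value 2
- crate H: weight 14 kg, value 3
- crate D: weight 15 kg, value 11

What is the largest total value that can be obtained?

Allowing fractional choices, the relaxed optimum would be about 36.9, but items are indivisible.
crate F + crate C + crate D: weight 11 + 11 + 15 = 37 ≤ 44, value 11 + 10 + 11 = 32.
crate E + crate F + crate A + crate D: weight 12 + 11 + 2 + 15 = 40 ≤ 44, value 7 + 11 + 2 + 11 = 31.
crate F + crate C + crate A + crate D: weight 11 + 11 + 2 + 15 = 39 ≤ 44, value 11 + 10 + 2 + 11 = 34.
Best is crate F, crate C, crate A, and crate D with total value 34.

34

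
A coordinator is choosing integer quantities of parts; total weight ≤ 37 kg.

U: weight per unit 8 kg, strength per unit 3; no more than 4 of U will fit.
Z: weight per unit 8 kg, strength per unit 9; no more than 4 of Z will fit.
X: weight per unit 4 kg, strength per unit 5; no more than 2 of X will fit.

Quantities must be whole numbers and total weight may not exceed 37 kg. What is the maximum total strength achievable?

4×Z and 1×X: weight 36 ≤ 37, strength 4·9 + 1·5 = 41.
3×Z and 2×X: weight 32 ≤ 37, strength 3·9 + 2·5 = 37.
Best is 41.

41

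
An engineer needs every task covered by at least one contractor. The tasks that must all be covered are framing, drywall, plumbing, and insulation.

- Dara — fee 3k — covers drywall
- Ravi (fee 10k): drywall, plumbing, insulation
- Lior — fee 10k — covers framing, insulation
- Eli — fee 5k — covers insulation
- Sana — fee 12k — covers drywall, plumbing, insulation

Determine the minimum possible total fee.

20

This is a weighted set-cover instance.
The greedy cost-per-new-task heuristic would pick Dara, Ravi, and Lior for 23, but a cheaper cover exists.
Choose Ravi and Lior: together they cover framing, drywall, plumbing, insulation — every task.
Total fee: 10 + 10 = 20.
No cover costs less than 20.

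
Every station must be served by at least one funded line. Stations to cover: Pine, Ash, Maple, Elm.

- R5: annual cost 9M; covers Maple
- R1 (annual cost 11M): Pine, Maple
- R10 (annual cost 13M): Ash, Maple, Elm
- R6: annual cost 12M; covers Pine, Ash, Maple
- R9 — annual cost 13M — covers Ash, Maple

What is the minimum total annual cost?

The greedy cost-per-new-station heuristic would pick R6 and R10 for 25, but a cheaper cover exists.
Choose R1 and R10: together they cover Pine, Ash, Maple, Elm — every station.
Total annual cost: 11 + 13 = 24.
No cover costs less than 24.

24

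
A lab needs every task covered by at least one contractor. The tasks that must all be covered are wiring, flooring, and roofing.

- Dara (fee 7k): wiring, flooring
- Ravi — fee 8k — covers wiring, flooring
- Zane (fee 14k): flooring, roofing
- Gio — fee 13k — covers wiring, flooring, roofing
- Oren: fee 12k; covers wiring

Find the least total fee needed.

13

This is an integer covering problem.
Gio alone covers wiring, flooring, roofing — every task.
Total fee: 13.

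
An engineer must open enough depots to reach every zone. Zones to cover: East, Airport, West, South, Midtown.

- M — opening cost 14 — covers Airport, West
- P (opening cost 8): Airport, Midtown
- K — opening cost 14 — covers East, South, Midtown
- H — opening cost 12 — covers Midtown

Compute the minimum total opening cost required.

28

The greedy cost-per-new-zone heuristic would pick P, K, and M for 36, but a cheaper cover exists.
Choose M and K: together they cover East, Airport, West, South, Midtown — every zone.
Total opening cost: 14 + 14 = 28.
No cover costs less than 28.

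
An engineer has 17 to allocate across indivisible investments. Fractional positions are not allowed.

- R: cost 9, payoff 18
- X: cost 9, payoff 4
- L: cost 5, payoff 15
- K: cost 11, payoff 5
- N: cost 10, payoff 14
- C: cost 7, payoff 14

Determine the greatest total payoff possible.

33

Take R and L: cost 9 + 5 = 14 ≤ 17, payoff 18 + 15 = 33.
No other feasible combination does better.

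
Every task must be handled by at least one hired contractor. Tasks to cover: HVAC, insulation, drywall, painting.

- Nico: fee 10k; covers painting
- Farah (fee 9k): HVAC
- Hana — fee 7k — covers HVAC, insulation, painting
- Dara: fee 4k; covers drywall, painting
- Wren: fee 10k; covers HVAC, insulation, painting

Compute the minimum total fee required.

Choose Hana and Dara: together they cover HVAC, insulation, drywall, painting — every task.
Total fee: 7 + 4 = 11.
No cover costs less than 11.

11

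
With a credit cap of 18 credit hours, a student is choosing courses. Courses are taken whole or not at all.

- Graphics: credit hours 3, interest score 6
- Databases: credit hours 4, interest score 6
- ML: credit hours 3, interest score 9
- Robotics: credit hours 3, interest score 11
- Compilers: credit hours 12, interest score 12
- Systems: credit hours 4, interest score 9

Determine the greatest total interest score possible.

Graphics + Databases + ML + Robotics + Systems: credit hours 3 + 4 + 3 + 3 + 4 = 17 ≤ 18, interest score 6 + 6 + 9 + 11 + 9 = 41.
Databases + ML + Robotics + Systems: credit hours 4 + 3 + 3 + 4 = 14 ≤ 18, interest score 6 + 9 + 11 + 9 = 35.
Graphics + ML + Robotics + Systems: credit hours 3 + 3 + 3 + 4 = 13 ≤ 18, interest score 6 + 9 + 11 + 9 = 35.
Best is Graphics, Databases, ML, Robotics, and Systems with total interest score 41.

41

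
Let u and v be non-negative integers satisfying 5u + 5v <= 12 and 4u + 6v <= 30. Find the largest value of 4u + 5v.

10

Relaxing integrality, the LP optimum is 12.00 at (u,v) = (0, 2.4), which is not an integer point.
(u,v)=(0,2) is feasible, giving 10.
(u,v)=(1,1) is feasible, giving 9.
Maximum is 10 at (u,v)=(0,2).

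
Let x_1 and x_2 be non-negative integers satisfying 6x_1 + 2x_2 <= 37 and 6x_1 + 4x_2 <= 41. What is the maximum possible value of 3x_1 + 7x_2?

(x_1,x_2)=(0,10) is feasible, giving 70.
(x_1,x_2)=(0,9) is feasible, giving 63.
The best lattice point is (0,10), giving 70.

70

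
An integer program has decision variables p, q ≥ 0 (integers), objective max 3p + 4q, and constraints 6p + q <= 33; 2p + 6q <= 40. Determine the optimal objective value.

(p,q)=(4,5): 6·4+1·5=29≤33, 2·4+6·5=38≤40, objective 32.
(p,q)=(3,5): 6·3+1·5=23≤33, 2·3+6·5=36≤40, objective 29.
(p,q)=(4,4): 6·4+1·4=28≤33, 2·4+6·4=32≤40, objective 28.
Maximum is 32 at (p,q)=(4,5).

32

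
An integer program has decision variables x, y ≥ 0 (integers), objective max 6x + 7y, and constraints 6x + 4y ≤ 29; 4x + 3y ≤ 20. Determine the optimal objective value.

Relaxing integrality, the LP optimum is 46.67 at (x,y) = (0, 6.67), which is not an integer point.
(x,y)=(0,6): 6·0+4·6=24≤29, 4·0+3·6=18≤20, objective 42.
(x,y)=(1,5): 6·1+4·5=26≤29, 4·1+3·5=19≤20, objective 41.
(x,y)=(0,5): 6·0+4·5=20≤29, 4·0+3·5=15≤20, objective 35.
The best lattice point is (0,6), giving 42.

42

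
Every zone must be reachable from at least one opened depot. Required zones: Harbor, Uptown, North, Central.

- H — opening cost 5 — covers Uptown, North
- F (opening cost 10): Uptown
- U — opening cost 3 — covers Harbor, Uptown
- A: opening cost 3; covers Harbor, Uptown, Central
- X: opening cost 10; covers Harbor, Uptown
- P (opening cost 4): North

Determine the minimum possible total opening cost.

Choose A and P: together they cover Harbor, Uptown, North, Central — every zone.
Total opening cost: 3 + 4 = 7.
No cover costs less than 7.

7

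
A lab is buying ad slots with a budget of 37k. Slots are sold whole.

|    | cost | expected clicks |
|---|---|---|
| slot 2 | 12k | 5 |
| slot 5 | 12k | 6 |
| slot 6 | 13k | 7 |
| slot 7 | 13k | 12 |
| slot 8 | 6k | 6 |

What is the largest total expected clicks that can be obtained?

Take slot 6, slot 7, and slot 8: cost 13 + 13 + 6 = 32 ≤ 37, expected clicks 7 + 12 + 6 = 25.
No other feasible combination does better.

25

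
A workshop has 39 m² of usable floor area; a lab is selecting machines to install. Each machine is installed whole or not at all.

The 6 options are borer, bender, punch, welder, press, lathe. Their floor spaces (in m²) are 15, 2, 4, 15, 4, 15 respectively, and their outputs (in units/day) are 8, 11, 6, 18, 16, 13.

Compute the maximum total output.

58

Allowing fractional choices, the relaxed optimum would be about 63.1, but machines are indivisible.
borer + bender + welder + press: floor space 15 + 2 + 15 + 4 = 36 ≤ 39, output 8 + 11 + 18 + 16 = 53.
bender + welder + press + lathe: floor space 2 + 15 + 4 + 15 = 36 ≤ 39, output 11 + 18 + 16 + 13 = 58.
Best is bender, welder, press, and lathe with total output 58.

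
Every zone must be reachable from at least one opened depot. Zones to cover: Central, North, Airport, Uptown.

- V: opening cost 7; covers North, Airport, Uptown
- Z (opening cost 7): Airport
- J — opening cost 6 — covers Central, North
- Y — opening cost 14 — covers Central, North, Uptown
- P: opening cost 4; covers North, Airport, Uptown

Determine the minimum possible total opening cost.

10

Choose J and P: together they cover Central, North, Airport, Uptown — every zone.
Total opening cost: 6 + 4 = 10.
No cover costs less than 10.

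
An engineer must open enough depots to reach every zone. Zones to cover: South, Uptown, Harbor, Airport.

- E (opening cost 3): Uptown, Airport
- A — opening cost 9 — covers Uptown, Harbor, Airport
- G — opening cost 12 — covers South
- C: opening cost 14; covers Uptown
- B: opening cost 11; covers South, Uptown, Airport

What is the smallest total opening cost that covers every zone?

This is an integer covering problem.
The greedy cost-per-new-zone heuristic would pick E, A, and B for 23, but a cheaper cover exists.
Choose A and B: together they cover South, Uptown, Harbor, Airport — every zone.
Total opening cost: 9 + 11 = 20.
No cover costs less than 20.

20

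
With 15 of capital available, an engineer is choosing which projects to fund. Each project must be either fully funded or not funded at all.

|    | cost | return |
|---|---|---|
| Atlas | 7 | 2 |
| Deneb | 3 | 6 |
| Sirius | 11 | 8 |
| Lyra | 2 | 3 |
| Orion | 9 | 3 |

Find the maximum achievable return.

Take Deneb and Sirius: cost 3 + 11 = 14 ≤ 15, return 6 + 8 = 14.
No other feasible combination does better.

14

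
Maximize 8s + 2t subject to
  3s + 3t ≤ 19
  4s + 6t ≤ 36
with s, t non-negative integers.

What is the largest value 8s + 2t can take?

48

The continuous relaxation peaks at (6.33, 0) with value 50.67; rounding to a feasible lattice point costs some objective.
(s,t)=(6,0): 3·6+3·0=18≤19, 4·6+6·0=24≤36, objective 48.
(s,t)=(5,1): 3·5+3·1=18≤19, 4·5+6·1=26≤36, objective 42.
(s,t)=(5,0): 3·5+3·0=15≤19, 4·5+6·0=20≤36, objective 40.
The best lattice point is (6,0), giving 48.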